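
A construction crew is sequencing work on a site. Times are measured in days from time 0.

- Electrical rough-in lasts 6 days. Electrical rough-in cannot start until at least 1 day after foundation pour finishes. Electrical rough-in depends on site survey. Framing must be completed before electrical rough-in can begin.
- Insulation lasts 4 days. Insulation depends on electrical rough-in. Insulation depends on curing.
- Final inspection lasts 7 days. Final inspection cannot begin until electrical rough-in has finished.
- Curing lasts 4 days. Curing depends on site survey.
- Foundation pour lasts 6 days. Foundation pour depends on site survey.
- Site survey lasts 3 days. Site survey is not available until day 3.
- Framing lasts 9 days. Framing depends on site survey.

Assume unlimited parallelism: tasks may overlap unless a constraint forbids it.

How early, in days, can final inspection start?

21

After its own release at day 3, site survey can start at day 3 and finishes at day 6.
Framing waits on site survey (finishes day 6), so it starts at day 6 and finishes at 6 + 9 = day 15.
Foundation pour waits on site survey (finishes day 6), so it starts at day 6 and finishes at 6 + 6 = day 12.
Electrical rough-in needs all of foundation pour (finishes day 12, plus 1-day gap → day 13); site survey (finishes day 6); framing (finishes day 15). That puts its earliest start at day 15; it finishes at 15 + 6 = day 21.
Final inspection waits on electrical rough-in (finishes day 21), so the earliest it can start is day 21.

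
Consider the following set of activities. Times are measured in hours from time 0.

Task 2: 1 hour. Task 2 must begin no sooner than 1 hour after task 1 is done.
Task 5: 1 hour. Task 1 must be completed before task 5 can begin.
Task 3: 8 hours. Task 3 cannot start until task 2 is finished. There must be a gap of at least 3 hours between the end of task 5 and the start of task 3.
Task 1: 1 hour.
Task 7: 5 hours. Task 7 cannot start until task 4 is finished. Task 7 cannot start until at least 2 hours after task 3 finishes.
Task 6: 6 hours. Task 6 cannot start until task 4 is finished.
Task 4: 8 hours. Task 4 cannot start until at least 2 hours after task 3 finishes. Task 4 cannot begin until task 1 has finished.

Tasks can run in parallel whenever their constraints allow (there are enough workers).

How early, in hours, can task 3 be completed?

Nothing blocks task 1, so it runs from hour 0 to hour 1.
Task 5 cannot begin until task 1 (finishes hour 1). It runs from hour 1 to 1 + 1 = hour 2.
Task 2 cannot begin until task 1 (finishes hour 1, plus 1-hour gap → hour 2). It runs from hour 2 to 2 + 1 = hour 3.
Task 3 needs all of task 2 (finishes hour 3); task 5 (finishes hour 2, plus 3-hour gap → hour 5). That puts its earliest start at hour 5; it finishes at 5 + 8 = hour 13.

13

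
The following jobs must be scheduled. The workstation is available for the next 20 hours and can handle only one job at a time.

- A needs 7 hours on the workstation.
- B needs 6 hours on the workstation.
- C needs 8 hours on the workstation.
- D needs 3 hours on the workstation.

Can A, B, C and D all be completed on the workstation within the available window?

No

Running back to back, the jobs need 7 + 6 + 8 + 3 = 24 hours on the workstation.
Since 24 > 20, they cannot all fit.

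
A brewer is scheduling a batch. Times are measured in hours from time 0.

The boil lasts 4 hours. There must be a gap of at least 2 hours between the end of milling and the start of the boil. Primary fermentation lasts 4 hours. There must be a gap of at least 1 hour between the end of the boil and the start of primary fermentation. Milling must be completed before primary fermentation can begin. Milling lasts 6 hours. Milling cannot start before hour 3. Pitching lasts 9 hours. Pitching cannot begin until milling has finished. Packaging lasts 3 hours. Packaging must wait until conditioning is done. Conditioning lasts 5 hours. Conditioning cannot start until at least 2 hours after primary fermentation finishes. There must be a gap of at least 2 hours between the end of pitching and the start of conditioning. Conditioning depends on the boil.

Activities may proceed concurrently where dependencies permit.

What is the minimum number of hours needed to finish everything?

30

After its own release at hour 3, milling can start at hour 3 and finishes at hour 9.
After milling (finishes hour 9), pitching can start at hour 9 and finishes at hour 18.
After milling (finishes hour 9, plus 2-hour gap → hour 11), the boil can start at hour 11 and finishes at hour 15.
Primary fermentation needs all of the boil (finishes hour 15, plus 1-hour gap → hour 16); milling (finishes hour 9). That puts its earliest start at hour 16; it finishes at 16 + 4 = hour 20.
Conditioning has to wait for primary fermentation (finishes hour 20, plus 2-hour gap → hour 22); pitching (finishes hour 18, plus 2-hour gap → hour 20); the boil (finishes hour 15). The latest of these is hour 22, so conditioning runs hour 22 to 22 + 5 = hour 27.
Packaging waits on conditioning (finishes hour 27), so it starts at hour 27 and finishes at 27 + 3 = hour 30.
All tasks are finished once the last one completes. Finish times: Milling at 9, The boil at 15, Pitching at 18, Primary fermentation at 20, Conditioning at 27, Packaging at 30. The latest is hour 30.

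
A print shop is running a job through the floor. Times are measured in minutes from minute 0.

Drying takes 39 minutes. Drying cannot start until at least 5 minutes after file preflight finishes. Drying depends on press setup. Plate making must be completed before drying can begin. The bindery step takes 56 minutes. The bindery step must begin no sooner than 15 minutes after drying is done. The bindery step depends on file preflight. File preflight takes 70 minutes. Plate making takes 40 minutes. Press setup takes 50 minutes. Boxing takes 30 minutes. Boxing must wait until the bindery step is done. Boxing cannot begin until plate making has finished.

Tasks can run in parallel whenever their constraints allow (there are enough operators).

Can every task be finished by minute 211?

Press setup can start immediately at minute 0; it finishes at minute 50.
Plate making has no prerequisites, so it starts at minute 0 and finishes at minute 40.
File preflight can start immediately at minute 0; it finishes at minute 70.
Drying needs all of file preflight (finishes minute 70, plus 5-minute gap → minute 75); press setup (finishes minute 50); plate making (finishes minute 40). That puts its earliest start at minute 75; it finishes at 75 + 39 = minute 114.
The bindery step has to wait for drying (finishes minute 114, plus 15-minute gap → minute 129); file preflight (finishes minute 70). The latest of these is minute 129, so the bindery step runs minute 129 to 129 + 56 = minute 185.
Boxing needs all of the bindery step (finishes minute 185); plate making (finishes minute 40). That puts its earliest start at minute 185; it finishes at 185 + 30 = minute 215.
The earliest everything can be done is minute 215, which is after the deadline of 211, so it is not possible.

No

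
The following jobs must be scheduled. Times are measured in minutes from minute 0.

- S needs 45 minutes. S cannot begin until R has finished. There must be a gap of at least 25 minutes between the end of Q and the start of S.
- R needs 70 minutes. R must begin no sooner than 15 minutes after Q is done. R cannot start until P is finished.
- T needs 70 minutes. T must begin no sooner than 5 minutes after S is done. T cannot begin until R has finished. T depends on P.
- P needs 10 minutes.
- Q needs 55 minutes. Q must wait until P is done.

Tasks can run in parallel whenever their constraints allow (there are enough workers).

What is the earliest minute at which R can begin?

P has no prerequisites, so it starts at minute 0 and finishes at minute 10.
Q waits on P (finishes minute 10), so it starts at minute 10 and finishes at 10 + 55 = minute 65.
R waits on Q (finishes minute 65, plus 15-minute gap → minute 80); P (finishes minute 10). The latest of these is minute 80, which is the earliest R can start.

80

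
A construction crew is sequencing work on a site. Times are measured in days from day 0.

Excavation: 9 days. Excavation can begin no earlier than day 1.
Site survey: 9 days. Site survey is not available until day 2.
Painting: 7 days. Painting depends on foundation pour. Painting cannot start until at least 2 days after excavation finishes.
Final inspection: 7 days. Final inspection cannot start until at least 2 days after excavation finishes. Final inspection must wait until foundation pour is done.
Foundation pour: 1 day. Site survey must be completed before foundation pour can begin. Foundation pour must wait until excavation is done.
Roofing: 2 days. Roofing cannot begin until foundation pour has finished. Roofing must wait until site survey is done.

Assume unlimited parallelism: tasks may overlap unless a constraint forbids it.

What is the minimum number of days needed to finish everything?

Excavation waits on its own release at day 1, so it starts at day 1 and finishes at 1 + 9 = day 10.
After its own release at day 2, site survey can start at day 2 and finishes at day 11.
Foundation pour needs all of site survey (finishes day 11); excavation (finishes day 10). That puts its earliest start at day 11; it finishes at 11 + 1 = day 12.
Final inspection has to wait for excavation (finishes day 10, plus 2-day gap → day 12); foundation pour (finishes day 12). The latest of these is day 12, so final inspection runs day 12 to 12 + 7 = day 19.
For painting: foundation pour (finishes day 12); excavation (finishes day 10, plus 2-day gap → day 12). Taking the maximum gives a start of day 12, and it finishes at 12 + 7 = day 19.
For roofing: foundation pour (finishes day 12); site survey (finishes day 11). Taking the maximum gives a start of day 12, and it finishes at 12 + 2 = day 14.
All tasks are finished once the last one completes. Finish times: Site survey at 11, Excavation at 10, Foundation pour at 12, Roofing at 14, Painting at 19, Final inspection at 19. The latest is day 19.

19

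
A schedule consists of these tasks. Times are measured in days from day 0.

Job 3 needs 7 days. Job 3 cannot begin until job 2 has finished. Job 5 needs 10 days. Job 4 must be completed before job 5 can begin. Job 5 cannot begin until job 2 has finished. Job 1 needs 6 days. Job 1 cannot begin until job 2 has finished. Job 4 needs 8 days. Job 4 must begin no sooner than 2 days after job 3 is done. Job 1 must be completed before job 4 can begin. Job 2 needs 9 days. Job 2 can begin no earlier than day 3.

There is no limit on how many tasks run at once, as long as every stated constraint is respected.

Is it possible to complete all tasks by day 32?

After its own release at day 3, job 2 can start at day 3 and finishes at day 12.
After job 2 (finishes day 12), job 3 can start at day 12 and finishes at day 19.
After job 2 (finishes day 12), job 1 can start at day 12 and finishes at day 18.
Job 4 needs all of job 3 (finishes day 19, plus 2-day gap → day 21); job 1 (finishes day 18). That puts its earliest start at day 21; it finishes at 21 + 8 = day 29.
Job 5 has to wait for job 4 (finishes day 29); job 2 (finishes day 12). The latest of these is day 29, so job 5 runs day 29 to 29 + 10 = day 39.
The earliest everything can be done is day 39, which is after the deadline of 32, so it is not possible.

No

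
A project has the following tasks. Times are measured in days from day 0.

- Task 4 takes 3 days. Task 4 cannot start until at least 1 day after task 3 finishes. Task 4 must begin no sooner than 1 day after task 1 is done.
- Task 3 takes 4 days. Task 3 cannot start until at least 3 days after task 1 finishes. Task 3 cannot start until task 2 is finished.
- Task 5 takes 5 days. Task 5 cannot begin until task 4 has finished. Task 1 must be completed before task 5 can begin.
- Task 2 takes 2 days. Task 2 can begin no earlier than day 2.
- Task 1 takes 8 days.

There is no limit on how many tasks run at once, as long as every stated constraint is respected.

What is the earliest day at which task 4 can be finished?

Task 2 cannot begin until its own release at day 2. It runs from day 2 to 2 + 2 = day 4.
Task 1 can start immediately at day 0; it finishes at day 8.
Task 3 cannot start until task 1 (finishes day 8, plus 3-day gap → day 11); task 2 (finishes day 4). The controlling bound is day 11, so task 3 finishes at 11 + 4 = day 15.
Task 4 cannot start until task 3 (finishes day 15, plus 1-day gap → day 16); task 1 (finishes day 8, plus 1-day gap → day 9). The controlling bound is day 16, so task 4 finishes at 16 + 3 = day 19.

19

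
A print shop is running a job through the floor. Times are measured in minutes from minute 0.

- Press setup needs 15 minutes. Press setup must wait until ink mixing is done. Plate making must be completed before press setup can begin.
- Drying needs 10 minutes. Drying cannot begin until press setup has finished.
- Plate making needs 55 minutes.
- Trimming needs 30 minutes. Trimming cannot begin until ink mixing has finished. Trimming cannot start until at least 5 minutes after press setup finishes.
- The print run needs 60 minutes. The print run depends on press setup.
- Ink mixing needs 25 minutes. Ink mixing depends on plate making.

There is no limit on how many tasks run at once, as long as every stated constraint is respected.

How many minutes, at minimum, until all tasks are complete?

155

Plate making can start immediately at minute 0; it finishes at minute 55.
After plate making (finishes minute 55), ink mixing can start at minute 55 and finishes at minute 80.
Press setup has to wait for ink mixing (finishes minute 80); plate making (finishes minute 55). The latest of these is minute 80, so press setup runs minute 80 to 80 + 15 = minute 95.
Trimming cannot start until ink mixing (finishes minute 80); press setup (finishes minute 95, plus 5-minute gap → minute 100). The controlling bound is minute 100, so trimming finishes at 100 + 30 = minute 130.
After press setup (finishes minute 95), drying can start at minute 95 and finishes at minute 105.
The print run cannot begin until press setup (finishes minute 95). It runs from minute 95 to 95 + 60 = minute 155.
All tasks are finished once the last one completes. Finish times: Plate making at 55, Ink mixing at 80, Press setup at 95, The print run at 155, Drying at 105, Trimming at 130. The latest is minute 155.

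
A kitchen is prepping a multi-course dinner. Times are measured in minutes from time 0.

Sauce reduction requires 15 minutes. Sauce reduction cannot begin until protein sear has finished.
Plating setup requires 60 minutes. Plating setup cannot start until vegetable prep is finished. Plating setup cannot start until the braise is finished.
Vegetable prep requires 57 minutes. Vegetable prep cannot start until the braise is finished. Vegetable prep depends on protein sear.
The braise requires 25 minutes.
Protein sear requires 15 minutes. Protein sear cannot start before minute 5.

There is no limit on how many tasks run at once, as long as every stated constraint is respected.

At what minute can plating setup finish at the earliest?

142

Protein sear waits on its own release at minute 5, so it starts at minute 5 and finishes at 5 + 15 = minute 20.
Nothing blocks the braise, so it runs from minute 0 to minute 25.
Vegetable prep needs all of the braise (finishes minute 25); protein sear (finishes minute 20). That puts its earliest start at minute 25; it finishes at 25 + 57 = minute 82.
Plating setup has to wait for vegetable prep (finishes minute 82); the braise (finishes minute 25). The latest of these is minute 82, so plating setup runs minute 82 to 82 + 60 = minute 142.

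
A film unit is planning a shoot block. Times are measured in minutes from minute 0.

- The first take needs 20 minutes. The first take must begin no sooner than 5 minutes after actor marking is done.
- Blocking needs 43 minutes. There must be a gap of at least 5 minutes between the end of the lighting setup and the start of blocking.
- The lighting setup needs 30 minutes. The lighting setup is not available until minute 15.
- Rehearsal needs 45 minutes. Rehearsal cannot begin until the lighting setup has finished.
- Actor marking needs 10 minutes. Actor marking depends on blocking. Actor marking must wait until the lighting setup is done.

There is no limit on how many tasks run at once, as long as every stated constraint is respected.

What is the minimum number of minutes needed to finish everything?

The lighting setup waits on its own release at minute 15, so it starts at minute 15 and finishes at 15 + 30 = minute 45.
Rehearsal waits on the lighting setup (finishes minute 45), so it starts at minute 45 and finishes at 45 + 45 = minute 90.
Blocking cannot begin until the lighting setup (finishes minute 45, plus 5-minute gap → minute 50). It runs from minute 50 to 50 + 43 = minute 93.
Actor marking needs all of blocking (finishes minute 93); the lighting setup (finishes minute 45). That puts its earliest start at minute 93; it finishes at 93 + 10 = minute 103.
After actor marking (finishes minute 103, plus 5-minute gap → minute 108), the first take can start at minute 108 and finishes at minute 128.
All tasks are finished once the last one completes. Finish times: The lighting setup at 45, Blocking at 93, Actor marking at 103, Rehearsal at 90, The first take at 128. The latest is minute 128.

128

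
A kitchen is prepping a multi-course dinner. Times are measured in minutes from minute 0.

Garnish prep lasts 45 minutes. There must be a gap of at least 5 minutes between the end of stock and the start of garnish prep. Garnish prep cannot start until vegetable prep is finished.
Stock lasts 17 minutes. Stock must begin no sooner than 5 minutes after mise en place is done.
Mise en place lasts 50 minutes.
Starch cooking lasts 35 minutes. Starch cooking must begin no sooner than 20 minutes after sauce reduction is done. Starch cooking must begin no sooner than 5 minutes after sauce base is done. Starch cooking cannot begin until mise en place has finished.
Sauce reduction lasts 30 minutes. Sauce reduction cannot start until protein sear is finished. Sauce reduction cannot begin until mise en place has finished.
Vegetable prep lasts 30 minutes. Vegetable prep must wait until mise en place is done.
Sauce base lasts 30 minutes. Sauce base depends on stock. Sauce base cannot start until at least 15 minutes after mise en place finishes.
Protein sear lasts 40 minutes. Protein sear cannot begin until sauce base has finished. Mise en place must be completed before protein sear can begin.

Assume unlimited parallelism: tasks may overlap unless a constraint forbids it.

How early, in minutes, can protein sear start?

Nothing blocks mise en place, so it runs from minute 0 to minute 50.
Stock waits on mise en place (finishes minute 50, plus 5-minute gap → minute 55), so it starts at minute 55 and finishes at 55 + 17 = minute 72.
For sauce base: stock (finishes minute 72); mise en place (finishes minute 50, plus 15-minute gap → minute 65). Taking the maximum gives a start of minute 72, and it finishes at 72 + 30 = minute 102.
Protein sear waits on sauce base (finishes minute 102); mise en place (finishes minute 50). The latest of these is minute 102, which is the earliest protein sear can start.

102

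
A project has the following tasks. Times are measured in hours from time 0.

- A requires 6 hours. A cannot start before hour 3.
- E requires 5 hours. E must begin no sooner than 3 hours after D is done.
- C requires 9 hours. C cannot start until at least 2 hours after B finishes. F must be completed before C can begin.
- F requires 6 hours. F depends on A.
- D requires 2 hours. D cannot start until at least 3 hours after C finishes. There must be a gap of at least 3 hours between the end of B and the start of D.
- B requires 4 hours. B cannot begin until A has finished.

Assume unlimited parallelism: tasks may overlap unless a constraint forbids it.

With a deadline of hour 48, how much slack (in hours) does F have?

11

A waits on its own release at hour 3, so it starts at hour 3 and finishes at 3 + 6 = hour 9.
F cannot begin until A (finishes hour 9). It runs from hour 9 to 9 + 6 = hour 15.

Working backward from the deadline:
E has no dependents, so it just needs to finish by hour 48. Starting by 48 − 5 = hour 43 achieves that.
Since E (must start by hour 43, minus 3-hour gap → hour 40) depends on it, D must finish by hour 40. Backing off its 2-hour duration gives a latest start of hour 38.
C has to be done before D (must start by hour 38, minus 3-hour gap → hour 35). That means finishing by hour 35, i.e. starting by 35 − 9 = hour 26.
F must finish before C (must start by hour 26). With a 6-hour duration, F must start by 26 − 6 = hour 20.
So F can start as early as hour 9 and as late as hour 20, giving 20 − 9 = 11 hours of slack.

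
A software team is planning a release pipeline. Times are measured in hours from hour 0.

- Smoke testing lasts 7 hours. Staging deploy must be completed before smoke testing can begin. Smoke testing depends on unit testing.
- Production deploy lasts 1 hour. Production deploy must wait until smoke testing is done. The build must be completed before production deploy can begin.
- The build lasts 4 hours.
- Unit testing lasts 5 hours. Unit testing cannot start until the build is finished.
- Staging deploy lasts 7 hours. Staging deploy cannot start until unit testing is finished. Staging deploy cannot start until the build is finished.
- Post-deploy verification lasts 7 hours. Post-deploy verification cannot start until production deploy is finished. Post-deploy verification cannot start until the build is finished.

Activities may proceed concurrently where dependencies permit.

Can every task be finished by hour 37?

Yes

Nothing blocks the build, so it runs from hour 0 to hour 4.
Unit testing waits on the build (finishes hour 4), so it starts at hour 4 and finishes at 4 + 5 = hour 9.
Staging deploy needs all of unit testing (finishes hour 9); the build (finishes hour 4). That puts its earliest start at hour 9; it finishes at 9 + 7 = hour 16.
Smoke testing needs all of staging deploy (finishes hour 16); unit testing (finishes hour 9). That puts its earliest start at hour 16; it finishes at 16 + 7 = hour 23.
For production deploy: smoke testing (finishes hour 23); the build (finishes hour 4). Taking the maximum gives a start of hour 23, and it finishes at 23 + 1 = hour 24.
Post-deploy verification needs all of production deploy (finishes hour 24); the build (finishes hour 4). That puts its earliest start at hour 24; it finishes at 24 + 7 = hour 31.
Every task is finished by hour 31, which is no later than the deadline of 37, so the schedule is feasible.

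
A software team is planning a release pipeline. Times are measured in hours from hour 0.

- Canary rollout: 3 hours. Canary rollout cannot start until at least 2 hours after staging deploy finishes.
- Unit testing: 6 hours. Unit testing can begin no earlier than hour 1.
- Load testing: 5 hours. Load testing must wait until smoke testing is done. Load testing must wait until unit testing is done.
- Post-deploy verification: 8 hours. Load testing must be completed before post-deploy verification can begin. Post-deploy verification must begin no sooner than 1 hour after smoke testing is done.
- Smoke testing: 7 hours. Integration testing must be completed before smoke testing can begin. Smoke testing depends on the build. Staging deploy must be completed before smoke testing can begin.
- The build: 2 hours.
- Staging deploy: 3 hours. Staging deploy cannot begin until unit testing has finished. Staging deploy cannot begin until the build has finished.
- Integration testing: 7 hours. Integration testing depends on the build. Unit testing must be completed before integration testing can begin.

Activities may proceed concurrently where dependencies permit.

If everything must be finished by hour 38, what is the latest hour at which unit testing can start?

To finish by hour 38, post-deploy verification (duration 8) must start no later than hour 30.
Since post-deploy verification (must start by hour 30) depends on it, load testing must finish by hour 30. Backing off its 5-hour duration gives a latest start of hour 25.
Smoke testing has several dependents: load testing (must start by hour 25); post-deploy verification (must start by hour 30, minus 1-hour gap → hour 29). The earliest of those limits is hour 25, so smoke testing must start by 25 − 7 = hour 18.
Since smoke testing (must start by hour 18) depends on it, integration testing must finish by hour 18. Backing off its 7-hour duration gives a latest start of hour 11.
Nothing follows canary rollout; the deadline of hour 38 is its only limit. It must start by 38 − 3 = hour 35.
Staging deploy has several dependents: smoke testing (must start by hour 18); canary rollout (must start by hour 35, minus 2-hour gap → hour 33). The earliest of those limits is hour 18, so staging deploy must start by 18 − 3 = hour 15.
Unit testing has several dependents: integration testing (must start by hour 11); staging deploy (must start by hour 15); load testing (must start by hour 25). The earliest of those limits is hour 11, so unit testing must start by 11 − 6 = hour 5.

5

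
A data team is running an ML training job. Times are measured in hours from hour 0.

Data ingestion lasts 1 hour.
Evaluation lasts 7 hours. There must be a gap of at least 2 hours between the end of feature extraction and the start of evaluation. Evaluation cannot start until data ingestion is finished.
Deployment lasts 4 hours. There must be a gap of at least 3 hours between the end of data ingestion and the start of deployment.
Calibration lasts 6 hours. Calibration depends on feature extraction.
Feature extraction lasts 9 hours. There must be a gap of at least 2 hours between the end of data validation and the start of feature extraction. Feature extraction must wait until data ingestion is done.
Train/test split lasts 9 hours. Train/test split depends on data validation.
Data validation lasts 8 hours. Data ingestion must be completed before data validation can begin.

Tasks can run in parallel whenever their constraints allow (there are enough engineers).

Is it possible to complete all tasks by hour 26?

No

Nothing blocks data ingestion, so it runs from hour 0 to hour 1.
Deployment cannot begin until data ingestion (finishes hour 1, plus 3-hour gap → hour 4). It runs from hour 4 to 4 + 4 = hour 8.
Data validation cannot begin until data ingestion (finishes hour 1). It runs from hour 1 to 1 + 8 = hour 9.
Train/test split waits on data validation (finishes hour 9), so it starts at hour 9 and finishes at 9 + 9 = hour 18.
Feature extraction cannot start until data validation (finishes hour 9, plus 2-hour gap → hour 11); data ingestion (finishes hour 1). The controlling bound is hour 11, so feature extraction finishes at 11 + 9 = hour 20.
After feature extraction (finishes hour 20), calibration can start at hour 20 and finishes at hour 26.
Evaluation cannot start until feature extraction (finishes hour 20, plus 2-hour gap → hour 22); data ingestion (finishes hour 1). The controlling bound is hour 22, so evaluation finishes at 22 + 7 = hour 29.
The earliest everything can be done is hour 29, which is after the deadline of 26, so it is not possible.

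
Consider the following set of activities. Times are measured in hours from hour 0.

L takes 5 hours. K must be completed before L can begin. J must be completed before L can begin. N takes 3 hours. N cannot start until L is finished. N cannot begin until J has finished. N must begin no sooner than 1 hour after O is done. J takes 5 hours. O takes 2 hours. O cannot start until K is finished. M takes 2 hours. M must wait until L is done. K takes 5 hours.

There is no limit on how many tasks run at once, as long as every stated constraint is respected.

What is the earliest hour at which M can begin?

10

K has no prerequisites, so it starts at hour 0 and finishes at hour 5.
J has no prerequisites, so it starts at hour 0 and finishes at hour 5.
L has to wait for K (finishes hour 5); J (finishes hour 5). The latest of these is hour 5, so L runs hour 5 to 5 + 5 = hour 10.
M waits on L (finishes hour 10), so the earliest it can start is hour 10.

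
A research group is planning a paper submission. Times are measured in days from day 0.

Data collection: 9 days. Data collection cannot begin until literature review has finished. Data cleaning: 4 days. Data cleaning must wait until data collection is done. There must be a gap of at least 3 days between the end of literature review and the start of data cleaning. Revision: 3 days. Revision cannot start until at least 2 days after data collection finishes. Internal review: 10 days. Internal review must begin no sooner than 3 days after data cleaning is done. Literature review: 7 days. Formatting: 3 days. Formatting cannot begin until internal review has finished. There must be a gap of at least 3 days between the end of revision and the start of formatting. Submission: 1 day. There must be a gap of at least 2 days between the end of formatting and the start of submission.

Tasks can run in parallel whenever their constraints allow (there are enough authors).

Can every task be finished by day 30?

Literature review has no prerequisites, so it starts at day 0 and finishes at day 7.
After literature review (finishes day 7), data collection can start at day 7 and finishes at day 16.
Revision cannot begin until data collection (finishes day 16, plus 2-day gap → day 18). It runs from day 18 to 18 + 3 = day 21.
For data cleaning: data collection (finishes day 16); literature review (finishes day 7, plus 3-day gap → day 10). Taking the maximum gives a start of day 16, and it finishes at 16 + 4 = day 20.
Internal review waits on data cleaning (finishes day 20, plus 3-day gap → day 23), so it starts at day 23 and finishes at 23 + 10 = day 33.
Formatting has to wait for internal review (finishes day 33); revision (finishes day 21, plus 3-day gap → day 24). The latest of these is day 33, so formatting runs day 33 to 33 + 3 = day 36.
After formatting (finishes day 36, plus 2-day gap → day 38), submission can start at day 38 and finishes at day 39.
The earliest everything can be done is day 39, which is after the deadline of 30, so it is not possible.

No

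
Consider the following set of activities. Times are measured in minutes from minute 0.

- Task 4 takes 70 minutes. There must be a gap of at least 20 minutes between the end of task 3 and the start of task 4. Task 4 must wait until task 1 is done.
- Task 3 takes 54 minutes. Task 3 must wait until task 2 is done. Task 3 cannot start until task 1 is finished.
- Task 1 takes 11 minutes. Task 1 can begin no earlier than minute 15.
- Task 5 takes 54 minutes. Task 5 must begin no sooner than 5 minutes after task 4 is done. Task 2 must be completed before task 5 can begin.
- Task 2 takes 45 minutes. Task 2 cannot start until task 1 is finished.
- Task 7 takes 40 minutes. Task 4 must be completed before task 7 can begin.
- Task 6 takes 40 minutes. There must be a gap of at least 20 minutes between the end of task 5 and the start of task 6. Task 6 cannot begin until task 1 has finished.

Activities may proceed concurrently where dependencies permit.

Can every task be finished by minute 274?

After its own release at minute 15, task 1 can start at minute 15 and finishes at minute 26.
Task 2 waits on task 1 (finishes minute 26), so it starts at minute 26 and finishes at 26 + 45 = minute 71.
Task 3 has to wait for task 2 (finishes minute 71); task 1 (finishes minute 26). The latest of these is minute 71, so task 3 runs minute 71 to 71 + 54 = minute 125.
For task 4: task 3 (finishes minute 125, plus 20-minute gap → minute 145); task 1 (finishes minute 26). Taking the maximum gives a start of minute 145, and it finishes at 145 + 70 = minute 215.
Task 7 waits on task 4 (finishes minute 215), so it starts at minute 215 and finishes at 215 + 40 = minute 255.
Task 5 needs all of task 4 (finishes minute 215, plus 5-minute gap → minute 220); task 2 (finishes minute 71). That puts its earliest start at minute 220; it finishes at 220 + 54 = minute 274.
For task 6: task 5 (finishes minute 274, plus 20-minute gap → minute 294); task 1 (finishes minute 26). Taking the maximum gives a start of minute 294, and it finishes at 294 + 40 = minute 334.
The earliest everything can be done is minute 334, which is after the deadline of 274, so it is not possible.

No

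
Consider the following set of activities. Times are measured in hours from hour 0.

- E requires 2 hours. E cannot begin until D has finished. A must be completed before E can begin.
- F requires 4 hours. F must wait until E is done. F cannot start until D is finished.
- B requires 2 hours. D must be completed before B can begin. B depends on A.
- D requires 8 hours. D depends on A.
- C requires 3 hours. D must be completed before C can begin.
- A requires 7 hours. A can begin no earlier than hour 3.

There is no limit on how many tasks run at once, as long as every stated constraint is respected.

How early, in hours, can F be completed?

A cannot begin until its own release at hour 3. It runs from hour 3 to 3 + 7 = hour 10.
After A (finishes hour 10), D can start at hour 10 and finishes at hour 18.
E has to wait for D (finishes hour 18); A (finishes hour 10). The latest of these is hour 18, so E runs hour 18 to 18 + 2 = hour 20.
For F: E (finishes hour 20); D (finishes hour 18). Taking the maximum gives a start of hour 20, and it finishes at 20 + 4 = hour 24.

24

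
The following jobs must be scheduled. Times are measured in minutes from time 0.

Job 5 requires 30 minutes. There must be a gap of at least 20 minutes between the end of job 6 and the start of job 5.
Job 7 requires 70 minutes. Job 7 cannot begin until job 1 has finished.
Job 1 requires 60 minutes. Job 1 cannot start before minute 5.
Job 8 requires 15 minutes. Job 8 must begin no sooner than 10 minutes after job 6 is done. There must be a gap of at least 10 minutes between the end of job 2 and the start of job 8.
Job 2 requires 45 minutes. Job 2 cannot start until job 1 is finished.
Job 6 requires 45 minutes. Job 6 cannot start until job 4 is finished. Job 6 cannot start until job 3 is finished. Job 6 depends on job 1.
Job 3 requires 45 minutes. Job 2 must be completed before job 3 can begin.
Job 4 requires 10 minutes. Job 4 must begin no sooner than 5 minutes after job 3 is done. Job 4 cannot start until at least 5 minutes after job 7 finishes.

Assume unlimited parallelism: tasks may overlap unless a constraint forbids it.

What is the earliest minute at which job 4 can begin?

160

After its own release at minute 5, job 1 can start at minute 5 and finishes at minute 65.
After job 1 (finishes minute 65), job 7 can start at minute 65 and finishes at minute 135.
After job 1 (finishes minute 65), job 2 can start at minute 65 and finishes at minute 110.
After job 2 (finishes minute 110), job 3 can start at minute 110 and finishes at minute 155.
Job 4 waits on job 3 (finishes minute 155, plus 5-minute gap → minute 160); job 7 (finishes minute 135, plus 5-minute gap → minute 140). The latest of these is minute 160, which is the earliest job 4 can start.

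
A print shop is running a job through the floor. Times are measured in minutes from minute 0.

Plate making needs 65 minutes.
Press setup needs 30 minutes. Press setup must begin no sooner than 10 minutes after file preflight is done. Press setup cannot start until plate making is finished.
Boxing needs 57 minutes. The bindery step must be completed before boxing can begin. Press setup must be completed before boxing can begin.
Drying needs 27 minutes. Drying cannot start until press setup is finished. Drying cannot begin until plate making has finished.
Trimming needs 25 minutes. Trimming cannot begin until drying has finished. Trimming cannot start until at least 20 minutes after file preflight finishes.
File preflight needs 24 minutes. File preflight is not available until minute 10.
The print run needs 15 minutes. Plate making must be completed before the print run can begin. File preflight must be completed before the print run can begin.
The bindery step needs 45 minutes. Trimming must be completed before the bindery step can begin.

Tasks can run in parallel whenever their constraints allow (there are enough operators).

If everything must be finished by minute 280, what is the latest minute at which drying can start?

Nothing follows boxing; the deadline of minute 280 is its only limit. It must start by 280 − 57 = minute 223.
Since boxing (must start by minute 223) depends on it, the bindery step must finish by minute 223. Backing off its 45-minute duration gives a latest start of minute 178.
Trimming must finish before the bindery step (must start by minute 178). With a 25-minute duration, trimming must start by 178 − 25 = minute 153.
Drying has to be done before trimming (must start by minute 153). That means finishing by minute 153, i.e. starting by 153 − 27 = minute 126.

126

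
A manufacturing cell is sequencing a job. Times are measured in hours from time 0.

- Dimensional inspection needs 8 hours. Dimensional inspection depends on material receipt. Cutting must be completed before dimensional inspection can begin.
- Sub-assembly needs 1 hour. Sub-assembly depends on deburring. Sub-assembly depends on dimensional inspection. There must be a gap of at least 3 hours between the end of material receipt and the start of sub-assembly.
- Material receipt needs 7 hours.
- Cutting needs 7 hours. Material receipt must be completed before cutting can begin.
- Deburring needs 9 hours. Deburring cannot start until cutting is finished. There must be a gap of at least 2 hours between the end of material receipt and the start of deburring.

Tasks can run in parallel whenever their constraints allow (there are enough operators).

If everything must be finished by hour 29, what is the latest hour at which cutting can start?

12

Sub-assembly has no dependents, so it just needs to finish by hour 29. Starting by 29 − 1 = hour 28 achieves that.
Deburring must finish before sub-assembly (must start by hour 28). With a 9-hour duration, deburring must start by 28 − 9 = hour 19.
Since sub-assembly (must start by hour 28) depends on it, dimensional inspection must finish by hour 28. Backing off its 8-hour duration gives a latest start of hour 20.
Cutting has several dependents: deburring (must start by hour 19); dimensional inspection (must start by hour 20). The earliest of those limits is hour 19, so cutting must start by 19 − 7 = hour 12.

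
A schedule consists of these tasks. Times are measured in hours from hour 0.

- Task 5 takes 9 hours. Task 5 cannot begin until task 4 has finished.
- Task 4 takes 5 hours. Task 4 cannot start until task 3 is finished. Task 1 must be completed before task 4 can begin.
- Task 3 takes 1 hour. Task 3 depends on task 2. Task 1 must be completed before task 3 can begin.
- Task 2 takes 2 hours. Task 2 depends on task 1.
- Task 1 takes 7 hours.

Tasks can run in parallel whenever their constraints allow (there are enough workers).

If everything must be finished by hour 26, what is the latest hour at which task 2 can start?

Nothing follows task 5; the deadline of hour 26 is its only limit. It must start by 26 − 9 = hour 17.
Since task 5 (must start by hour 17) depends on it, task 4 must finish by hour 17. Backing off its 5-hour duration gives a latest start of hour 12.
Task 3 feeds into task 4 (must start by hour 12); so task 3 must finish by hour 12 and therefore start by hour 11.
Task 2 has to be done before task 3 (must start by hour 11). That means finishing by hour 11, i.e. starting by 11 − 2 = hour 9.

9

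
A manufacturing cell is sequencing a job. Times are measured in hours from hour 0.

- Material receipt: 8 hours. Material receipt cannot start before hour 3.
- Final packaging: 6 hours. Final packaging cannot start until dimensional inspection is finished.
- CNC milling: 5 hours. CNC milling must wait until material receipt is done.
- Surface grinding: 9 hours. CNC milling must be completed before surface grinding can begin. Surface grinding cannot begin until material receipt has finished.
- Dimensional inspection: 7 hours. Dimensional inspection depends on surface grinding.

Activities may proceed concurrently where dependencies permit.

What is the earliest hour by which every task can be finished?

38

After its own release at hour 3, material receipt can start at hour 3 and finishes at hour 11.
After material receipt (finishes hour 11), CNC milling can start at hour 11 and finishes at hour 16.
Surface grinding cannot start until CNC milling (finishes hour 16); material receipt (finishes hour 11). The controlling bound is hour 16, so surface grinding finishes at 16 + 9 = hour 25.
After surface grinding (finishes hour 25), dimensional inspection can start at hour 25 and finishes at hour 32.
Final packaging waits on dimensional inspection (finishes hour 32), so it starts at hour 32 and finishes at 32 + 6 = hour 38.
All tasks are finished once the last one completes. Finish times: Material receipt at 11, CNC milling at 16, Surface grinding at 25, Dimensional inspection at 32, Final packaging at 38. The latest is hour 38.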